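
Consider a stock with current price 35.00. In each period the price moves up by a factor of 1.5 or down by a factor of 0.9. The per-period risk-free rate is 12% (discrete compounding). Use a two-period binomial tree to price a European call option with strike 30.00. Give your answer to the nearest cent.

Risk-neutral probability p = (1 + 0.12 − 0.9)/(1.5 − 0.9) = 0.2200/0.6000 = 0.3667
Terminal stock prices: S_uu = 78.75, S_ud = 47.25, S_dd = 28.35
Terminal payoffs (S − K): max(48.75, 0) = 48.75, max(17.25, 0) = 17.25, max(-1.65, 0) = 0
Node u (S = 52.5): V_u = 1/1.12·[0.3667·48.7500 + 0.6333·17.2500] = 25.7143
Node d (S = 31.5): V_d = 1/1.12·[0.3667·17.2500 + 0.6333·0.0000] = 5.6473
Node 0 (S = 35): V_0 = 1/1.12·[0.3667·25.7143 + 0.6333·5.6473] = 11.6118

11.61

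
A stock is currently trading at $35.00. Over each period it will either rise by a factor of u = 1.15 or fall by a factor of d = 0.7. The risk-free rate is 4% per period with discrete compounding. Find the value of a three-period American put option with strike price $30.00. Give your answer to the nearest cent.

$1.71

Risk-neutral probability p = (1 + 0.04 − 0.7)/(1.15 − 0.7) = 0.3400/0.4500 = 0.7556
Terminal stock prices: S_uuu = 53.23, S_uud = 32.4, S_udd = 19.72, S_ddd = 12
Terminal payoffs (K − S): max(-23.23, 0) = 0, max(-2.401, 0) = 0, max(10.28, 0) = 10.28, max(18, 0) = 18
Node uu (S = 46.29): continuation = 1/1.04·[0.7556·0.0000 + 0.2444·0.0000] = 0.0000; exercise value = 0.0000 ≤ continuation, so V_uu = 0.0000
Node ud (S = 28.17): continuation = 1/1.04·[0.7556·0.0000 + 0.2444·10.2775] = 2.4157; exercise value = 1.8250 ≤ continuation, so V_ud = 2.4157
Node dd (S = 17.15): continuation = 1/1.04·[0.7556·10.2775 + 0.2444·17.9950] = 11.6962; exercise value = 12.8500 > continuation, so V_dd = 12.8500 (exercise)
Node u (S = 40.25): continuation = 1/1.04·[0.7556·0.0000 + 0.2444·2.4157] = 0.5678; exercise value = 0.0000 ≤ continuation, so V_u = 0.5678
Node d (S = 24.5): continuation = 1/1.04·[0.7556·2.4157 + 0.2444·12.8500] = 4.7753; exercise value = 5.5000 > continuation, so V_d = 5.5000 (exercise)
Node 0 (S = 35): continuation = 1/1.04·[0.7556·0.5678 + 0.2444·5.5000] = 1.7052; exercise value = 0.0000 ≤ continuation, so V_0 = 1.7052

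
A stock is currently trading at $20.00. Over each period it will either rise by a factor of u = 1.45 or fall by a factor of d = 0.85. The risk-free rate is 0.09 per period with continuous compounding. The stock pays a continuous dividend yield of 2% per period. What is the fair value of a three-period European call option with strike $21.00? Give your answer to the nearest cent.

$4.48

Per-period risk-free factor R = e^0.09 = 1.0942; dividend-adjusted growth = e^(0.09−0.02) = 1.0725.
Risk-neutral probability p = (1.0725 − 0.85)/(1.45 − 0.85) = 0.2225/0.6000 = 0.3708
Terminal stock prices: S_uuu = 60.97, S_uud = 35.74, S_udd = 20.95, S_ddd = 12.28
Terminal payoffs (S − K): max(39.97, 0) = 39.97, max(14.74, 0) = 14.74, max(-0.0475, 0) = 0, max(-8.718, 0) = 0
Node uu (S = 42.05): V_uu = e^(−0.09)·[0.3708·39.9725 + 0.6292·14.7425] = 22.0248
Node ud (S = 24.65): V_ud = e^(−0.09)·[0.3708·14.7425 + 0.6292·0.0000] = 4.9967
Node dd (S = 14.45): V_dd = e^(−0.09)·[0.3708·0.0000 + 0.6292·0.0000] = 0.0000
Node u (S = 29): V_u = e^(−0.09)·[0.3708·22.0248 + 0.6292·4.9967] = 10.3379
Node d (S = 17): V_d = e^(−0.09)·[0.3708·4.9967 + 0.6292·0.0000] = 1.6935
Node 0 (S = 20): V_0 = e^(−0.09)·[0.3708·10.3379 + 0.6292·1.6935] = 4.4776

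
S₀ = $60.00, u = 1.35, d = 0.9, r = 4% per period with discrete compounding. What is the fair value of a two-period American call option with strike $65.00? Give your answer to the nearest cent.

$7.10

Risk-neutral probability p = (1 + 0.04 − 0.9)/(1.35 − 0.9) = 0.1400/0.4500 = 0.3111
Terminal stock prices: S_uu = 109.4, S_ud = 72.9, S_dd = 48.6
Terminal payoffs (S − K): max(44.35, 0) = 44.35, max(7.9, 0) = 7.9, max(-16.4, 0) = 0
Node u (S = 81): continuation = 1/1.04·[0.3111·44.3500 + 0.6889·7.9000] = 18.5000; exercise value = 16.0000 ≤ continuation, so V_u = 18.5000
Node d (S = 54): continuation = 1/1.04·[0.3111·7.9000 + 0.6889·0.0000] = 2.3632; exercise value = 0.0000 ≤ continuation, so V_d = 2.3632
Node 0 (S = 60): continuation = 1/1.04·[0.3111·18.5000 + 0.6889·2.3632] = 7.0996; exercise value = 0.0000 ≤ continuation, so V_0 = 7.0996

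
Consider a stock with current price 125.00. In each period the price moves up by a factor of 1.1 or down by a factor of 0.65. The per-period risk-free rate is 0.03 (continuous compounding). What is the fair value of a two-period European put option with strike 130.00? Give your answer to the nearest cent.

11.73

Risk-neutral probability p = (e^0.03 − 0.65)/(1.1 − 0.65) = 0.3805/0.4500 = 0.8455
Terminal stock prices: S_uu = 151.3, S_ud = 89.38, S_dd = 52.81
Terminal payoffs (K − S): max(-21.25, 0) = 0, max(40.62, 0) = 40.62, max(77.19, 0) = 77.19
Node u (S = 137.5): V_u = e^(−0.03)·[0.8455·0.0000 + 0.1545·40.6250] = 6.0929
Node d (S = 81.25): V_d = e^(−0.03)·[0.8455·40.6250 + 0.1545·77.1875] = 44.9079
Node 0 (S = 125): V_0 = e^(−0.03)·[0.8455·6.0929 + 0.1545·44.9079] = 11.7342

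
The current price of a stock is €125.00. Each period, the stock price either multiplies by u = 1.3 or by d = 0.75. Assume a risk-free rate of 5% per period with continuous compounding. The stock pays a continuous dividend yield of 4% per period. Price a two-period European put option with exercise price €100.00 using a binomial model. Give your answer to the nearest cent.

€7.47

Per-period risk-free factor R = e^0.05 = 1.0513; dividend-adjusted growth = e^(0.05−0.04) = 1.0101.
Risk-neutral probability p = (1.0101 − 0.75)/(1.3 − 0.75) = 0.2601/0.5500 = 0.4728
Terminal stock prices: S_uu = 211.3, S_ud = 121.9, S_dd = 70.31
Terminal payoffs (K − S): max(-111.3, 0) = 0, max(-21.88, 0) = 0, max(29.69, 0) = 29.69
Node u (S = 162.5): V_u = e^(−0.05)·[0.4728·0.0000 + 0.5272·0.0000] = 0.0000
Node d (S = 93.75): V_d = e^(−0.05)·[0.4728·0.0000 + 0.5272·29.6875] = 14.8874
Node 0 (S = 125): V_0 = e^(−0.05)·[0.4728·0.0000 + 0.5272·14.8874] = 7.4656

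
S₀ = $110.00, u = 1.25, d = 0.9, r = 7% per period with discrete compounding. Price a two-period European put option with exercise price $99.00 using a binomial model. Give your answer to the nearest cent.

Risk-neutral probability p = (1 + 0.07 − 0.9)/(1.25 − 0.9) = 0.1700/0.3500 = 0.4857
Terminal stock prices: S_uu = 171.9, S_ud = 123.8, S_dd = 89.1
Terminal payoffs (K − S): max(-72.88, 0) = 0, max(-24.75, 0) = 0, max(9.9, 0) = 9.9
Node u (S = 137.5): V_u = 1/1.07·[0.4857·0.0000 + 0.5143·0.0000] = 0.0000
Node d (S = 99): V_d = 1/1.07·[0.4857·0.0000 + 0.5143·9.9000] = 4.7583
Node 0 (S = 110): V_0 = 1/1.07·[0.4857·0.0000 + 0.5143·4.7583] = 2.2871

$2.29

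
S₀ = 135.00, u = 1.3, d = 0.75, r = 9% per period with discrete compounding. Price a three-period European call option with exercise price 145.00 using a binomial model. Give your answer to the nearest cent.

36.48

Risk-neutral probability p = (1 + 0.09 − 0.75)/(1.3 − 0.75) = 0.3400/0.5500 = 0.6182
Terminal stock prices: S_uuu = 296.6, S_uud = 171.1, S_udd = 98.72, S_ddd = 56.95
Terminal payoffs (S − K): max(151.6, 0) = 151.6, max(26.11, 0) = 26.11, max(-46.28, 0) = 0, max(-88.05, 0) = 0
Node uu (S = 228.2): V_uu = 1/1.09·[0.6182·151.5950 + 0.3818·26.1125] = 95.1225
Node ud (S = 131.6): V_ud = 1/1.09·[0.6182·26.1125 + 0.3818·0.0000] = 14.8094
Node dd (S = 75.94): V_dd = 1/1.09·[0.6182·0.0000 + 0.3818·0.0000] = 0.0000
Node u (S = 175.5): V_u = 1/1.09·[0.6182·95.1225 + 0.3818·14.8094] = 59.1353
Node d (S = 101.2): V_d = 1/1.09·[0.6182·14.8094 + 0.3818·0.0000] = 8.3990
Node 0 (S = 135): V_0 = 1/1.09·[0.6182·59.1353 + 0.3818·8.3990] = 36.4801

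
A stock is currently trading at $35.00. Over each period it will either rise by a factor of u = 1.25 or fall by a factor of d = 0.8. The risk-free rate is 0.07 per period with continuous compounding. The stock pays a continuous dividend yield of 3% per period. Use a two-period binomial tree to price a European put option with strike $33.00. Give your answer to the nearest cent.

$1.99

Per-period risk-free factor R = e^0.07 = 1.0725; dividend-adjusted growth = e^(0.07−0.03) = 1.0408.
Risk-neutral probability p = (1.0408 − 0.8)/(1.25 − 0.8) = 0.2408/0.4500 = 0.5351
Terminal stock prices: S_uu = 54.69, S_ud = 35, S_dd = 22.4
Terminal payoffs (K − S): max(-21.69, 0) = 0, max(-2, 0) = 0, max(10.6, 0) = 10.6
Node u (S = 43.75): V_u = e^(−0.07)·[0.5351·0.0000 + 0.4649·0.0000] = 0.0000
Node d (S = 28): V_d = e^(−0.07)·[0.5351·0.0000 + 0.4649·10.6000] = 4.5944
Node 0 (S = 35): V_0 = e^(−0.07)·[0.5351·0.0000 + 0.4649·4.5944] = 1.9914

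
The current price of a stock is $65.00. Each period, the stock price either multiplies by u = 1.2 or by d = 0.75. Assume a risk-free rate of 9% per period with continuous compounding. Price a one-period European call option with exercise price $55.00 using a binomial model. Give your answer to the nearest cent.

$16.08

Risk-neutral probability p = (e^0.09 − 0.75)/(1.2 − 0.75) = 0.3442/0.4500 = 0.7648
Terminal stock prices: S_u = 78, S_d = 48.75
Terminal payoffs (S − K): max(23, 0) = 23, max(-6.25, 0) = 0
Node 0 (S = 65): V_0 = e^(−0.09)·[0.7648·23.0000 + 0.2352·0.0000] = 16.0771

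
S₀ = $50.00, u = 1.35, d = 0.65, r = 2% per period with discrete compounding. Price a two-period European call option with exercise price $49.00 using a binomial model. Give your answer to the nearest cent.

$11.31

Risk-neutral probability p = (1 + 0.02 − 0.65)/(1.35 − 0.65) = 0.3700/0.7000 = 0.5286
Terminal stock prices: S_uu = 91.13, S_ud = 43.88, S_dd = 21.13
Terminal payoffs (S − K): max(42.13, 0) = 42.13, max(-5.125, 0) = 0, max(-27.87, 0) = 0
Node u (S = 67.5): V_u = 1/1.02·[0.5286·42.1250 + 0.4714·0.0000] = 21.8295
Node d (S = 32.5): V_d = 1/1.02·[0.5286·0.0000 + 0.4714·0.0000] = 0.0000
Node 0 (S = 50): V_0 = 1/1.02·[0.5286·21.8295 + 0.4714·0.0000] = 11.3122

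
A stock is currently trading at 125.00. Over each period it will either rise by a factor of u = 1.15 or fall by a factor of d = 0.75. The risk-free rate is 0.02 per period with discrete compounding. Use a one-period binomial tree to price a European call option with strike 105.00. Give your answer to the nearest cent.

25.64

Risk-neutral probability p = (1 + 0.02 − 0.75)/(1.15 − 0.75) = 0.2700/0.4000 = 0.6750
Terminal stock prices: S_u = 143.8, S_d = 93.75
Terminal payoffs (S − K): max(38.75, 0) = 38.75, max(-11.25, 0) = 0
Node 0 (S = 125): V_0 = 1/1.02·[0.6750·38.7500 + 0.3250·0.0000] = 25.6434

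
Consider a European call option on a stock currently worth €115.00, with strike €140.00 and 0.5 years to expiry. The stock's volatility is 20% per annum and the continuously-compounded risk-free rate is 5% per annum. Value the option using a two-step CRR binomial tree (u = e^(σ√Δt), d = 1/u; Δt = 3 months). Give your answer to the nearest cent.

CRR parameters: u = e^(σ√Δt) = e^(0.2·√0.25) = 1.1052, d = 1/u = 0.9048
Per-period rate: rΔt = 0.05·0.25 = 0.0125, so R = e^0.0125 = 1.0126
Risk-neutral probability p = (e^0.0125 − 0.9048)/(1.1052 − 0.9048) = 0.1077/0.2003 = 0.5378
Terminal stock prices: S_uu = 140.5, S_ud = 115, S_dd = 94.15
Terminal payoffs (S − K): max(0.4613, 0) = 0.4613, max(-25, 0) = 0, max(-45.85, 0) = 0
Node u (S = 127.1): V_u = e^(−0.0125)·[0.5378·0.4613 + 0.4622·0.0000] = 0.2450
Node d (S = 104.1): V_d = e^(−0.0125)·[0.5378·0.0000 + 0.4622·0.0000] = 0.0000
Node 0 (S = 115): V_0 = e^(−0.0125)·[0.5378·0.2450 + 0.4622·0.0000] = 0.1301

€0.13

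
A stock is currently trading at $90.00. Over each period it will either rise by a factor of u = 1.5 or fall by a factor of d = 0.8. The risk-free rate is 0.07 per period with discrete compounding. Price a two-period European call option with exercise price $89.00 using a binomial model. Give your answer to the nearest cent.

Risk-neutral probability p = (1 + 0.07 − 0.8)/(1.5 − 0.8) = 0.2700/0.7000 = 0.3857
Terminal stock prices: S_uu = 202.5, S_ud = 108, S_dd = 57.6
Terminal payoffs (S − K): max(113.5, 0) = 113.5, max(19, 0) = 19, max(-31.4, 0) = 0
Node u (S = 135): V_u = 1/1.07·[0.3857·113.5000 + 0.6143·19.0000] = 51.8224
Node d (S = 72): V_d = 1/1.07·[0.3857·19.0000 + 0.6143·0.0000] = 6.8491
Node 0 (S = 90): V_0 = 1/1.07·[0.3857·51.8224 + 0.6143·6.8491] = 22.6131

$22.61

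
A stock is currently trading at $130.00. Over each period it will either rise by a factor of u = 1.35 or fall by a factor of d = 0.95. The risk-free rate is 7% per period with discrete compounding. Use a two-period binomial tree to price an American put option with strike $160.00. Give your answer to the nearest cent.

Risk-neutral probability p = (1 + 0.07 − 0.95)/(1.35 − 0.95) = 0.1200/0.4000 = 0.3000
Terminal stock prices: S_uu = 236.9, S_ud = 166.7, S_dd = 117.3
Terminal payoffs (K − S): max(-76.93, 0) = 0, max(-6.725, 0) = 0, max(42.67, 0) = 42.67
Node u (S = 175.5): continuation = 1/1.07·[0.3000·0.0000 + 0.7000·0.0000] = 0.0000; exercise value = 0.0000 ≤ continuation, so V_u = 0.0000
Node d (S = 123.5): continuation = 1/1.07·[0.3000·0.0000 + 0.7000·42.6750] = 27.9182; exercise value = 36.5000 > continuation, so V_d = 36.5000 (exercise)
Node 0 (S = 130): continuation = 1/1.07·[0.3000·0.0000 + 0.7000·36.5000] = 23.8785; exercise value = 30.0000 > continuation, so V_0 = 30.0000 (exercise)

$30.00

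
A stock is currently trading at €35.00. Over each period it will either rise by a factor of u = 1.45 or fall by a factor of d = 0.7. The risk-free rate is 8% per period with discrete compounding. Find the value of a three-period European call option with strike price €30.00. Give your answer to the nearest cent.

Risk-neutral probability p = (1 + 0.08 − 0.7)/(1.45 − 0.7) = 0.3800/0.7500 = 0.5067
Terminal stock prices: S_uuu = 106.7, S_uud = 51.51, S_udd = 24.87, S_ddd = 12
Terminal payoffs (S − K): max(76.7, 0) = 76.7, max(21.51, 0) = 21.51, max(-5.133, 0) = 0, max(-18, 0) = 0
Node uu (S = 73.59): V_uu = 1/1.08·[0.5067·76.7019 + 0.4933·21.5113] = 45.8097
Node ud (S = 35.52): V_ud = 1/1.08·[0.5067·21.5113 + 0.4933·0.0000] = 10.0917
Node dd (S = 17.15): V_dd = 1/1.08·[0.5067·0.0000 + 0.4933·0.0000] = 0.0000
Node u (S = 50.75): V_u = 1/1.08·[0.5067·45.8097 + 0.4933·10.0917] = 26.1008
Node d (S = 24.5): V_d = 1/1.08·[0.5067·10.0917 + 0.4933·0.0000] = 4.7344
Node 0 (S = 35): V_0 = 1/1.08·[0.5067·26.1008 + 0.4933·4.7344] = 14.4074

€14.41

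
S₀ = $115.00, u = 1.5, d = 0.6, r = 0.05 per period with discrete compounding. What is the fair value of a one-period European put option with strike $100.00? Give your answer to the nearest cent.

Risk-neutral probability p = (1 + 0.05 − 0.6)/(1.5 − 0.6) = 0.4500/0.9000 = 0.5000
Terminal stock prices: S_u = 172.5, S_d = 69
Terminal payoffs (K − S): max(-72.5, 0) = 0, max(31, 0) = 31
Node 0 (S = 115): V_0 = 1/1.05·[0.5000·0.0000 + 0.5000·31.0000] = 14.7619

$14.76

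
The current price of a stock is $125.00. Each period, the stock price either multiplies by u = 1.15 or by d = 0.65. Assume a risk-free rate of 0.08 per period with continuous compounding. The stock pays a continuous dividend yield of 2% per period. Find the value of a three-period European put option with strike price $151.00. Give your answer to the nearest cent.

Per-period risk-free factor R = e^0.08 = 1.0833; dividend-adjusted growth = e^(0.08−0.02) = 1.0618.
Risk-neutral probability p = (1.0618 − 0.65)/(1.15 − 0.65) = 0.4118/0.5000 = 0.8237
Terminal stock prices: S_uuu = 190.1, S_uud = 107.5, S_udd = 60.73, S_ddd = 34.33
Terminal payoffs (K − S): max(-39.11, 0) = 0, max(43.55, 0) = 43.55, max(90.27, 0) = 90.27, max(116.7, 0) = 116.7
Node uu (S = 165.3): V_uu = e^(−0.08)·[0.8237·0.0000 + 0.1763·43.5469] = 7.0881
Node ud (S = 93.44): V_ud = e^(−0.08)·[0.8237·43.5469 + 0.1763·90.2656] = 47.8033
Node dd (S = 52.81): V_dd = e^(−0.08)·[0.8237·90.2656 + 0.1763·116.6719] = 87.6238
Node u (S = 143.8): V_u = e^(−0.08)·[0.8237·7.0881 + 0.1763·47.8033] = 13.1704
Node d (S = 81.25): V_d = e^(−0.08)·[0.8237·47.8033 + 0.1763·87.6238] = 50.6096
Node 0 (S = 125): V_0 = e^(−0.08)·[0.8237·13.1704 + 0.1763·50.6096] = 18.2518

$18.25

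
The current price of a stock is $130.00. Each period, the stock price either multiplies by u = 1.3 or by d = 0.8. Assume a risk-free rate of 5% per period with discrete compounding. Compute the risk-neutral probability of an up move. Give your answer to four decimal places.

Risk-neutral probability p = (1 + 0.05 − 0.8)/(1.3 − 0.8) = 0.2500/0.5000 = 0.5000

p = 0.5000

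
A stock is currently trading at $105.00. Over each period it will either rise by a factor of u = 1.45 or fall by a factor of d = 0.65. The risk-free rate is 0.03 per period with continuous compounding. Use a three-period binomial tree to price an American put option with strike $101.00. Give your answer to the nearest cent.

Risk-neutral probability p = (e^0.03 − 0.65)/(1.45 − 0.65) = 0.3805/0.8000 = 0.4756
Terminal stock prices: S_uuu = 320.1, S_uud = 143.5, S_udd = 64.33, S_ddd = 28.84
Terminal payoffs (K − S): max(-219.1, 0) = 0, max(-42.5, 0) = 0, max(36.67, 0) = 36.67, max(72.16, 0) = 72.16
Node uu (S = 220.8): continuation = e^(−0.03)·[0.4756·0.0000 + 0.5244·0.0000] = 0.0000; exercise value = 0.0000 ≤ continuation, so V_uu = 0.0000
Node ud (S = 98.96): continuation = e^(−0.03)·[0.4756·0.0000 + 0.5244·36.6744] = 18.6648; exercise value = 2.0375 ≤ continuation, so V_ud = 18.6648
Node dd (S = 44.36): continuation = e^(−0.03)·[0.4756·36.6744 + 0.5244·72.1644] = 53.6525; exercise value = 56.6375 > continuation, so V_dd = 56.6375 (exercise)
Node u (S = 152.2): continuation = e^(−0.03)·[0.4756·0.0000 + 0.5244·18.6648] = 9.4991; exercise value = 0.0000 ≤ continuation, so V_u = 9.4991
Node d (S = 68.25): continuation = e^(−0.03)·[0.4756·18.6648 + 0.5244·56.6375] = 37.4387; exercise value = 32.7500 ≤ continuation, so V_d = 37.4387
Node 0 (S = 105): continuation = e^(−0.03)·[0.4756·9.4991 + 0.5244·37.4387] = 23.4377; exercise value = 0.0000 ≤ continuation, so V_0 = 23.4377

$23.44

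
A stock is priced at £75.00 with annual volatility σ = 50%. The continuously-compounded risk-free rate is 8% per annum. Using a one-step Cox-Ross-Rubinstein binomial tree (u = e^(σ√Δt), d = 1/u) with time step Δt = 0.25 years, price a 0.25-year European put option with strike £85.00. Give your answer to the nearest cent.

£13.61

CRR parameters: u = e^(σ√Δt) = e^(0.5·√0.25) = 1.2840, d = 1/u = 0.7788
Per-period rate: rΔt = 0.08·0.25 = 0.02, so R = e^0.02 = 1.0202
Risk-neutral probability p = (e^0.02 − 0.7788)/(1.2840 − 0.7788) = 0.2414/0.5052 = 0.4778
Terminal stock prices: S_u = 96.3, S_d = 58.41
Terminal payoffs (K − S): max(-11.3, 0) = 0, max(26.59, 0) = 26.59
Node 0 (S = 75): V_0 = e^(−0.02)·[0.4778·0.0000 + 0.5222·26.5899] = 13.6101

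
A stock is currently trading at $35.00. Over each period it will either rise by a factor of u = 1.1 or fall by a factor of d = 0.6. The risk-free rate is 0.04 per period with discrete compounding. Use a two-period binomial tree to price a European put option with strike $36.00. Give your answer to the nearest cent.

$2.83

Risk-neutral probability p = (1 + 0.04 − 0.6)/(1.1 − 0.6) = 0.4400/0.5000 = 0.8800
Terminal stock prices: S_uu = 42.35, S_ud = 23.1, S_dd = 12.6
Terminal payoffs (K − S): max(-6.35, 0) = 0, max(12.9, 0) = 12.9, max(23.4, 0) = 23.4
Node u (S = 38.5): V_u = 1/1.04·[0.8800·0.0000 + 0.1200·12.9000] = 1.4885
Node d (S = 21): V_d = 1/1.04·[0.8800·12.9000 + 0.1200·23.4000] = 13.6154
Node 0 (S = 35): V_0 = 1/1.04·[0.8800·1.4885 + 0.1200·13.6154] = 2.8305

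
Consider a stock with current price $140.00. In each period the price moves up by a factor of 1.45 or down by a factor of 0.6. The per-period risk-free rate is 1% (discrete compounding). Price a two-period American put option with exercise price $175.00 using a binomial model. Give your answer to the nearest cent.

$59.66

Risk-neutral probability p = (1 + 0.01 − 0.6)/(1.45 − 0.6) = 0.4100/0.8500 = 0.4824
Terminal stock prices: S_uu = 294.4, S_ud = 121.8, S_dd = 50.4
Terminal payoffs (K − S): max(-119.4, 0) = 0, max(53.2, 0) = 53.2, max(124.6, 0) = 124.6
Node u (S = 203): continuation = 1/1.01·[0.4824·0.0000 + 0.5176·53.2000] = 27.2662; exercise value = 0.0000 ≤ continuation, so V_u = 27.2662
Node d (S = 84): continuation = 1/1.01·[0.4824·53.2000 + 0.5176·124.6000] = 89.2673; exercise value = 91.0000 > continuation, so V_d = 91.0000 (exercise)
Node 0 (S = 140): continuation = 1/1.01·[0.4824·27.2662 + 0.5176·91.0000] = 59.6612; exercise value = 35.0000 ≤ continuation, so V_0 = 59.6612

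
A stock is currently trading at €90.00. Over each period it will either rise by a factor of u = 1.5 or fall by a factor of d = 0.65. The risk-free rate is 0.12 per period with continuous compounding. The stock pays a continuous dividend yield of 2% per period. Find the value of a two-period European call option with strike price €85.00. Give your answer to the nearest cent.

Per-period risk-free factor R = e^0.12 = 1.1275; dividend-adjusted growth = e^(0.12−0.02) = 1.1052.
Risk-neutral probability p = (1.1052 − 0.65)/(1.5 − 0.65) = 0.4552/0.8500 = 0.5355
Terminal stock prices: S_uu = 202.5, S_ud = 87.75, S_dd = 38.03
Terminal payoffs (S − K): max(117.5, 0) = 117.5, max(2.75, 0) = 2.75, max(-46.97, 0) = 0
Node u (S = 135): V_u = e^(−0.12)·[0.5355·117.5000 + 0.4645·2.7500] = 56.9386
Node d (S = 58.5): V_d = e^(−0.12)·[0.5355·2.7500 + 0.4645·0.0000] = 1.3061
Node 0 (S = 90): V_0 = e^(−0.12)·[0.5355·56.9386 + 0.4645·1.3061] = 27.5806

€27.58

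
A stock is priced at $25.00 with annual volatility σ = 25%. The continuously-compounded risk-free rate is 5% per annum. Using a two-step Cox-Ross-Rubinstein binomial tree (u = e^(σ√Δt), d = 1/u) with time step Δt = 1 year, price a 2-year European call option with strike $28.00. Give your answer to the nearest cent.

CRR parameters: u = e^(σ√Δt) = e^(0.25·√1) = 1.2840, d = 1/u = 0.7788
Per-period rate: rΔt = 0.05·1 = 0.05, so R = e^0.05 = 1.0513
Risk-neutral probability p = (e^0.05 − 0.7788)/(1.2840 − 0.7788) = 0.2725/0.5052 = 0.5393
Terminal stock prices: S_uu = 41.22, S_ud = 25, S_dd = 15.16
Terminal payoffs (S − K): max(13.22, 0) = 13.22, max(-3, 0) = 0, max(-12.84, 0) = 0
Node u (S = 32.1): V_u = e^(−0.05)·[0.5393·13.2180 + 0.4607·0.0000] = 6.7809
Node d (S = 19.47): V_d = e^(−0.05)·[0.5393·0.0000 + 0.4607·0.0000] = 0.0000
Node 0 (S = 25): V_0 = e^(−0.05)·[0.5393·6.7809 + 0.4607·0.0000] = 3.4786

$3.48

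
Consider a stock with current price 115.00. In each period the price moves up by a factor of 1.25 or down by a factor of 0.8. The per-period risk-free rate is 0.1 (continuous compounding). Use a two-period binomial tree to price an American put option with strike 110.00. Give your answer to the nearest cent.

5.24

Risk-neutral probability p = (e^0.1 − 0.8)/(1.25 − 0.8) = 0.3052/0.4500 = 0.6782
Terminal stock prices: S_uu = 179.7, S_ud = 115, S_dd = 73.6
Terminal payoffs (K − S): max(-69.69, 0) = 0, max(-5, 0) = 0, max(36.4, 0) = 36.4
Node u (S = 143.8): continuation = e^(−0.1)·[0.6782·0.0000 + 0.3218·0.0000] = 0.0000; exercise value = 0.0000 ≤ continuation, so V_u = 0.0000
Node d (S = 92): continuation = e^(−0.1)·[0.6782·0.0000 + 0.3218·36.4000] = 10.6002; exercise value = 18.0000 > continuation, so V_d = 18.0000 (exercise)
Node 0 (S = 115): continuation = e^(−0.1)·[0.6782·0.0000 + 0.3218·18.0000] = 5.2419; exercise value = 0.0000 ≤ continuation, so V_0 = 5.2419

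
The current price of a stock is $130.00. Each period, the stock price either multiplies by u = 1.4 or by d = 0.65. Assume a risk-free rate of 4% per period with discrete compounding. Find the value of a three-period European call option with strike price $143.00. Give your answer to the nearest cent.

Risk-neutral probability p = (1 + 0.04 − 0.65)/(1.4 − 0.65) = 0.3900/0.7500 = 0.5200
Terminal stock prices: S_uuu = 356.7, S_uud = 165.6, S_udd = 76.9, S_ddd = 35.7
Terminal payoffs (S − K): max(213.7, 0) = 213.7, max(22.62, 0) = 22.62, max(-66.1, 0) = 0, max(-107.3, 0) = 0
Node uu (S = 254.8): V_uu = 1/1.04·[0.5200·213.7200 + 0.4800·22.6200] = 117.3000
Node ud (S = 118.3): V_ud = 1/1.04·[0.5200·22.6200 + 0.4800·0.0000] = 11.3100
Node dd (S = 54.93): V_dd = 1/1.04·[0.5200·0.0000 + 0.4800·0.0000] = 0.0000
Node u (S = 182): V_u = 1/1.04·[0.5200·117.3000 + 0.4800·11.3100] = 63.8700
Node d (S = 84.5): V_d = 1/1.04·[0.5200·11.3100 + 0.4800·0.0000] = 5.6550
Node 0 (S = 130): V_0 = 1/1.04·[0.5200·63.8700 + 0.4800·5.6550] = 34.5450

$34.54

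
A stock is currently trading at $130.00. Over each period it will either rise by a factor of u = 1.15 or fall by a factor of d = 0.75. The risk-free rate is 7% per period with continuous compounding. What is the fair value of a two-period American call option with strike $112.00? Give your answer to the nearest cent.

Risk-neutral probability p = (e^0.07 − 0.75)/(1.15 − 0.75) = 0.3225/0.4000 = 0.8063
Terminal stock prices: S_uu = 171.9, S_ud = 112.1, S_dd = 73.12
Terminal payoffs (S − K): max(59.92, 0) = 59.92, max(0.125, 0) = 0.125, max(-38.88, 0) = 0
Node u (S = 149.5): continuation = e^(−0.07)·[0.8063·59.9250 + 0.1937·0.1250] = 45.0719; exercise value = 37.5000 ≤ continuation, so V_u = 45.0719
Node d (S = 97.5): continuation = e^(−0.07)·[0.8063·0.1250 + 0.1937·0.0000] = 0.0940; exercise value = 0.0000 ≤ continuation, so V_d = 0.0940
Node 0 (S = 130): continuation = e^(−0.07)·[0.8063·45.0719 + 0.1937·0.0940] = 33.9003; exercise value = 18.0000 ≤ continuation, so V_0 = 33.9003

$33.90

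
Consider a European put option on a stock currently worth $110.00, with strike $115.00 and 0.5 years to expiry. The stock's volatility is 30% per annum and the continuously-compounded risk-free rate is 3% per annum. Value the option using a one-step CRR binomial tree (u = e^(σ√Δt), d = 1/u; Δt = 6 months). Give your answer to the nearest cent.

$13.27

CRR parameters: u = e^(σ√Δt) = e^(0.3·√0.5) = 1.2363, d = 1/u = 0.8089
Per-period rate: rΔt = 0.03·0.5 = 0.015, so R = e^0.015 = 1.0151
Risk-neutral probability p = (e^0.015 − 0.8089)/(1.2363 − 0.8089) = 0.2063/0.4275 = 0.4825
Terminal stock prices: S_u = 136, S_d = 88.97
Terminal payoffs (K − S): max(-20.99, 0) = 0, max(26.03, 0) = 26.03
Node 0 (S = 110): V_0 = e^(−0.015)·[0.4825·0.0000 + 0.5175·26.0256] = 13.2672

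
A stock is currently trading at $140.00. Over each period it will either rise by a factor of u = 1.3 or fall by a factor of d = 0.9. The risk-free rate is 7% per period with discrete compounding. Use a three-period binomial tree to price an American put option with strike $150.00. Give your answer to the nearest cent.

$13.19

Risk-neutral probability p = (1 + 0.07 − 0.9)/(1.3 − 0.9) = 0.1700/0.4000 = 0.4250
Terminal stock prices: S_uuu = 307.6, S_uud = 212.9, S_udd = 147.4, S_ddd = 102.1
Terminal payoffs (K − S): max(-157.6, 0) = 0, max(-62.94, 0) = 0, max(2.58, 0) = 2.58, max(47.94, 0) = 47.94
Node uu (S = 236.6): continuation = 1/1.07·[0.4250·0.0000 + 0.5750·0.0000] = 0.0000; exercise value = 0.0000 ≤ continuation, so V_uu = 0.0000
Node ud (S = 163.8): continuation = 1/1.07·[0.4250·0.0000 + 0.5750·2.5800] = 1.3864; exercise value = 0.0000 ≤ continuation, so V_ud = 1.3864
Node dd (S = 113.4): continuation = 1/1.07·[0.4250·2.5800 + 0.5750·47.9400] = 26.7869; exercise value = 36.6000 > continuation, so V_dd = 36.6000 (exercise)
Node u (S = 182): continuation = 1/1.07·[0.4250·0.0000 + 0.5750·1.3864] = 0.7451; exercise value = 0.0000 ≤ continuation, so V_u = 0.7451
Node d (S = 126): continuation = 1/1.07·[0.4250·1.3864 + 0.5750·36.6000] = 20.2189; exercise value = 24.0000 > continuation, so V_d = 24.0000 (exercise)
Node 0 (S = 140): continuation = 1/1.07·[0.4250·0.7451 + 0.5750·24.0000] = 13.1931; exercise value = 10.0000 ≤ continuation, so V_0 = 13.1931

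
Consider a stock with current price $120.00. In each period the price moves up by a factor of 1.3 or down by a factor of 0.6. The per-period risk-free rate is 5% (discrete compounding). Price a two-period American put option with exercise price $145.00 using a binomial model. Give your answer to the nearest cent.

$35.53

Risk-neutral probability p = (1 + 0.05 − 0.6)/(1.3 − 0.6) = 0.4500/0.7000 = 0.6429
Terminal stock prices: S_uu = 202.8, S_ud = 93.6, S_dd = 43.2
Terminal payoffs (K − S): max(-57.8, 0) = 0, max(51.4, 0) = 51.4, max(101.8, 0) = 101.8
Node u (S = 156): continuation = 1/1.05·[0.6429·0.0000 + 0.3571·51.4000] = 17.4830; exercise value = 0.0000 ≤ continuation, so V_u = 17.4830
Node d (S = 72): continuation = 1/1.05·[0.6429·51.4000 + 0.3571·101.8000] = 66.0952; exercise value = 73.0000 > continuation, so V_d = 73.0000 (exercise)
Node 0 (S = 120): continuation = 1/1.05·[0.6429·17.4830 + 0.3571·73.0000] = 35.5338; exercise value = 25.0000 ≤ continuation, so V_0 = 35.5338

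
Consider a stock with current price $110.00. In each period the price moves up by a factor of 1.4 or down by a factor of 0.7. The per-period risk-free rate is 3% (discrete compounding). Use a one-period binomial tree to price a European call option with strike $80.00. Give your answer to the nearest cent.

Risk-neutral probability p = (1 + 0.03 − 0.7)/(1.4 − 0.7) = 0.3300/0.7000 = 0.4714
Terminal stock prices: S_u = 154, S_d = 77
Terminal payoffs (S − K): max(74, 0) = 74, max(-3, 0) = 0
Node 0 (S = 110): V_0 = 1/1.03·[0.4714·74.0000 + 0.5286·0.0000] = 33.8696

$33.87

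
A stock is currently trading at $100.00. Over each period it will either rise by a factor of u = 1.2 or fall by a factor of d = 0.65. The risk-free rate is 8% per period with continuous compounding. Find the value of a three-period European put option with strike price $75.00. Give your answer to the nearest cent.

Risk-neutral probability p = (e^0.08 − 0.65)/(1.2 − 0.65) = 0.4333/0.5500 = 0.7878
Terminal stock prices: S_uuu = 172.8, S_uud = 93.6, S_udd = 50.7, S_ddd = 27.46
Terminal payoffs (K − S): max(-97.8, 0) = 0, max(-18.6, 0) = 0, max(24.3, 0) = 24.3, max(47.54, 0) = 47.54
Node uu (S = 144): V_uu = e^(−0.08)·[0.7878·0.0000 + 0.2122·0.0000] = 0.0000
Node ud (S = 78): V_ud = e^(−0.08)·[0.7878·0.0000 + 0.2122·24.3000] = 4.7601
Node dd (S = 42.25): V_dd = e^(−0.08)·[0.7878·24.3000 + 0.2122·47.5375] = 26.9837
Node u (S = 120): V_u = e^(−0.08)·[0.7878·0.0000 + 0.2122·4.7601] = 0.9325
Node d (S = 65): V_d = e^(−0.08)·[0.7878·4.7601 + 0.2122·26.9837] = 8.7475
Node 0 (S = 100): V_0 = e^(−0.08)·[0.7878·0.9325 + 0.2122·8.7475] = 2.3917

$2.39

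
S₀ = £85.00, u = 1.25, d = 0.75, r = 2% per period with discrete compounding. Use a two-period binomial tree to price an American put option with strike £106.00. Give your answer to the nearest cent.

£25.34

Risk-neutral probability p = (1 + 0.02 − 0.75)/(1.25 − 0.75) = 0.2700/0.5000 = 0.5400
Terminal stock prices: S_uu = 132.8, S_ud = 79.69, S_dd = 47.81
Terminal payoffs (K − S): max(-26.81, 0) = 0, max(26.31, 0) = 26.31, max(58.19, 0) = 58.19
Node u (S = 106.2): continuation = 1/1.02·[0.5400·0.0000 + 0.4600·26.3125] = 11.8664; exercise value = 0.0000 ≤ continuation, so V_u = 11.8664
Node d (S = 63.75): continuation = 1/1.02·[0.5400·26.3125 + 0.4600·58.1875] = 40.1716; exercise value = 42.2500 > continuation, so V_d = 42.2500 (exercise)
Node 0 (S = 85): continuation = 1/1.02·[0.5400·11.8664 + 0.4600·42.2500] = 25.3361; exercise value = 21.0000 ≤ continuation, so V_0 = 25.3361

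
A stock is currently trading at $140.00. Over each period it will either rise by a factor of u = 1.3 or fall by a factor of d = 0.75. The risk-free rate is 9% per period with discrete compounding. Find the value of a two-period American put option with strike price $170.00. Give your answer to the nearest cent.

Risk-neutral probability p = (1 + 0.09 − 0.75)/(1.3 − 0.75) = 0.3400/0.5500 = 0.6182
Terminal stock prices: S_uu = 236.6, S_ud = 136.5, S_dd = 78.75
Terminal payoffs (K − S): max(-66.6, 0) = 0, max(33.5, 0) = 33.5, max(91.25, 0) = 91.25
Node u (S = 182): continuation = 1/1.09·[0.6182·0.0000 + 0.3818·33.5000] = 11.7348; exercise value = 0.0000 ≤ continuation, so V_u = 11.7348
Node d (S = 105): continuation = 1/1.09·[0.6182·33.5000 + 0.3818·91.2500] = 50.9633; exercise value = 65.0000 > continuation, so V_d = 65.0000 (exercise)
Node 0 (S = 140): continuation = 1/1.09·[0.6182·11.7348 + 0.3818·65.0000] = 29.4242; exercise value = 30.0000 > continuation, so V_0 = 30.0000 (exercise)

$30.00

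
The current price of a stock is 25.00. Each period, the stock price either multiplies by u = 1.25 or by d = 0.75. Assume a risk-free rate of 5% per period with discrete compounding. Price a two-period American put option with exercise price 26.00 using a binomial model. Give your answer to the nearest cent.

3.32

Risk-neutral probability p = (1 + 0.05 − 0.75)/(1.25 − 0.75) = 0.3000/0.5000 = 0.6000
Terminal stock prices: S_uu = 39.06, S_ud = 23.44, S_dd = 14.06
Terminal payoffs (K − S): max(-13.06, 0) = 0, max(2.562, 0) = 2.562, max(11.94, 0) = 11.94
Node u (S = 31.25): continuation = 1/1.05·[0.6000·0.0000 + 0.4000·2.5625] = 0.9762; exercise value = 0.0000 ≤ continuation, so V_u = 0.9762
Node d (S = 18.75): continuation = 1/1.05·[0.6000·2.5625 + 0.4000·11.9375] = 6.0119; exercise value = 7.2500 > continuation, so V_d = 7.2500 (exercise)
Node 0 (S = 25): continuation = 1/1.05·[0.6000·0.9762 + 0.4000·7.2500] = 3.3197; exercise value = 1.0000 ≤ continuation, so V_0 = 3.3197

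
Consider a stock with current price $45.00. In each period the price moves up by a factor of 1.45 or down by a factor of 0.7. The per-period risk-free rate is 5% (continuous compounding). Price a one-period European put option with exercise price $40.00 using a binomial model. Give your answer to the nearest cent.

Risk-neutral probability p = (e^0.05 − 0.7)/(1.45 − 0.7) = 0.3513/0.7500 = 0.4684
Terminal stock prices: S_u = 65.25, S_d = 31.5
Terminal payoffs (K − S): max(-25.25, 0) = 0, max(8.5, 0) = 8.5
Node 0 (S = 45): V_0 = e^(−0.05)·[0.4684·0.0000 + 0.5316·8.5000] = 4.2985

$4.30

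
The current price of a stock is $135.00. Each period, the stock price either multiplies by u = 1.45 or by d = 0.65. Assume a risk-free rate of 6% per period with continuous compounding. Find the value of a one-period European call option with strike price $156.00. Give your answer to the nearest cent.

Risk-neutral probability p = (e^0.06 − 0.65)/(1.45 − 0.65) = 0.4118/0.8000 = 0.5148
Terminal stock prices: S_u = 195.8, S_d = 87.75
Terminal payoffs (S − K): max(39.75, 0) = 39.75, max(-68.25, 0) = 0
Node 0 (S = 135): V_0 = e^(−0.06)·[0.5148·39.7500 + 0.4852·0.0000] = 19.2714

$19.27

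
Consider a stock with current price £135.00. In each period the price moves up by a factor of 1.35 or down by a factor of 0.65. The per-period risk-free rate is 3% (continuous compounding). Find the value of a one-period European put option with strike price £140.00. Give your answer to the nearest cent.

£23.15

Risk-neutral probability p = (e^0.03 − 0.65)/(1.35 − 0.65) = 0.3805/0.7000 = 0.5435
Terminal stock prices: S_u = 182.2, S_d = 87.75
Terminal payoffs (K − S): max(-42.25, 0) = 0, max(52.25, 0) = 52.25
Node 0 (S = 135): V_0 = e^(−0.03)·[0.5435·0.0000 + 0.4565·52.2500] = 23.1469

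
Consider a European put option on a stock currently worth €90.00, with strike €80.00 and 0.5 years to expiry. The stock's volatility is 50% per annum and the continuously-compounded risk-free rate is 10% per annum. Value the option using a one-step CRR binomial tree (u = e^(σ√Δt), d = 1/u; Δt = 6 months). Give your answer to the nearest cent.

CRR parameters: u = e^(σ√Δt) = e^(0.5·√0.5) = 1.4241, d = 1/u = 0.7022
Per-period rate: rΔt = 0.1·0.5 = 0.05, so R = e^0.05 = 1.0513
Risk-neutral probability p = (e^0.05 − 0.7022)/(1.4241 − 0.7022) = 0.3491/0.7219 = 0.4835
Terminal stock prices: S_u = 128.2, S_d = 63.2
Terminal payoffs (K − S): max(-48.17, 0) = 0, max(16.8, 0) = 16.8
Node 0 (S = 90): V_0 = e^(−0.05)·[0.4835·0.0000 + 0.5165·16.8030] = 8.2549

€8.25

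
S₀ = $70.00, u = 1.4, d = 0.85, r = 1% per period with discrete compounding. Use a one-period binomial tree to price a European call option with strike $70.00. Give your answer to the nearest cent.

$8.06

Risk-neutral probability p = (1 + 0.01 − 0.85)/(1.4 − 0.85) = 0.1600/0.5500 = 0.2909
Terminal stock prices: S_u = 98, S_d = 59.5
Terminal payoffs (S − K): max(28, 0) = 28, max(-10.5, 0) = 0
Node 0 (S = 70): V_0 = 1/1.01·[0.2909·28.0000 + 0.7091·0.0000] = 8.0648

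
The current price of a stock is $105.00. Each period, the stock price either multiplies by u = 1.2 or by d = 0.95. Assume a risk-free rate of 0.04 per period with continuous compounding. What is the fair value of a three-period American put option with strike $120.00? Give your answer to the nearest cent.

$15.00

Risk-neutral probability p = (e^0.04 − 0.95)/(1.2 − 0.95) = 0.0908/0.2500 = 0.3632
Terminal stock prices: S_uuu = 181.4, S_uud = 143.6, S_udd = 113.7, S_ddd = 90.02
Terminal payoffs (K − S): max(-61.44, 0) = 0, max(-23.64, 0) = 0, max(6.285, 0) = 6.285, max(29.98, 0) = 29.98
Node uu (S = 151.2): continuation = e^(−0.04)·[0.3632·0.0000 + 0.6368·0.0000] = 0.0000; exercise value = 0.0000 ≤ continuation, so V_uu = 0.0000
Node ud (S = 119.7): continuation = e^(−0.04)·[0.3632·0.0000 + 0.6368·6.2850] = 3.8451; exercise value = 0.3000 ≤ continuation, so V_ud = 3.8451
Node dd (S = 94.76): continuation = e^(−0.04)·[0.3632·6.2850 + 0.6368·29.9756] = 20.5322; exercise value = 25.2375 > continuation, so V_dd = 25.2375 (exercise)
Node u (S = 126): continuation = e^(−0.04)·[0.3632·0.0000 + 0.6368·3.8451] = 2.3524; exercise value = 0.0000 ≤ continuation, so V_u = 2.3524
Node d (S = 99.75): continuation = e^(−0.04)·[0.3632·3.8451 + 0.6368·25.2375] = 16.7820; exercise value = 20.2500 > continuation, so V_d = 20.2500 (exercise)
Node 0 (S = 105): continuation = e^(−0.04)·[0.3632·2.3524 + 0.6368·20.2500] = 13.2097; exercise value = 15.0000 > continuation, so V_0 = 15.0000 (exercise)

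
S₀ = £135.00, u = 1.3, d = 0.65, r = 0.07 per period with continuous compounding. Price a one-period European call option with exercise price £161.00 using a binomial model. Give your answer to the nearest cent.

£8.79

Risk-neutral probability p = (e^0.07 − 0.65)/(1.3 − 0.65) = 0.4225/0.6500 = 0.6500
Terminal stock prices: S_u = 175.5, S_d = 87.75
Terminal payoffs (S − K): max(14.5, 0) = 14.5, max(-73.25, 0) = 0
Node 0 (S = 135): V_0 = e^(−0.07)·[0.6500·14.5000 + 0.3500·0.0000] = 8.7880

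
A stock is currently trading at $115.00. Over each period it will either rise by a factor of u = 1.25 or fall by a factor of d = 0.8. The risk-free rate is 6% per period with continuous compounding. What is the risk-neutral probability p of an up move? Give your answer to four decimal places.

p = 0.5819

Risk-neutral probability p = (e^0.06 − 0.8)/(1.25 − 0.8) = 0.2618/0.4500 = 0.5819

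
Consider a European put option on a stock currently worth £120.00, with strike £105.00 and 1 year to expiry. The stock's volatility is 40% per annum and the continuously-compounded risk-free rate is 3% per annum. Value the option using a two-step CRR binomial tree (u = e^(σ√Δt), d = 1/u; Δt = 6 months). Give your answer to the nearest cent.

£10.58

CRR parameters: u = e^(σ√Δt) = e^(0.4·√0.5) = 1.3269, d = 1/u = 0.7536
Per-period rate: rΔt = 0.03·0.5 = 0.015, so R = e^0.015 = 1.0151
Risk-neutral probability p = (e^0.015 − 0.7536)/(1.3269 − 0.7536) = 0.2615/0.5733 = 0.4561
Terminal stock prices: S_uu = 211.3, S_ud = 120, S_dd = 68.16
Terminal payoffs (K − S): max(-106.3, 0) = 0, max(-15, 0) = 0, max(36.84, 0) = 36.84
Node u (S = 159.2): V_u = e^(−0.015)·[0.4561·0.0000 + 0.5439·0.0000] = 0.0000
Node d (S = 90.44): V_d = e^(−0.015)·[0.4561·0.0000 + 0.5439·36.8435] = 19.7401
Node 0 (S = 120): V_0 = e^(−0.015)·[0.4561·0.0000 + 0.5439·19.7401] = 10.5764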